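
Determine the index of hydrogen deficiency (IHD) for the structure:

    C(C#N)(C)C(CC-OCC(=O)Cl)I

3

Molecular formula from the SMILES: C8H11ClINO2.
DoU = (2C + 2 + N − H − X)/2 = (2·8 + 2 + 1 − 11 − 2)/2 = 6/2 = 3.
(Structurally: 0 ring(s) + 3 π bond(s) = 3.)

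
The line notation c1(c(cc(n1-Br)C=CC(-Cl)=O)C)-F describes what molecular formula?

Heavy atoms from the SMILES: 1 Br, 8 C, 1 Cl, 1 F, 1 N, 1 O.
Implicit hydrogens by atom environment:
  3 × C (aromatic): no H
  2 × C: 1 H each → 2
  1 × Br: no H
  1 × C: 3 H
  1 × C (aromatic): 1 H
  1 × C: no H
  1 × Cl: no H
  1 × F: no H
  1 × N (aromatic): no H
  1 × O: no H
  Total hydrogens = 6.
Molecular formula: C8H6BrClFNO

C8H6BrClFNO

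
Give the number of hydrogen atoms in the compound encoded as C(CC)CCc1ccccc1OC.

18

Hydrogens are implicit in SMILES; fill each atom to its normal valence:
  4 × C: 2 H each → 8
  4 × C (aromatic): 1 H each → 4
  2 × C: 3 H each → 6
  2 × C (aromatic): no H
  1 × O: no H
  Total hydrogens = 18.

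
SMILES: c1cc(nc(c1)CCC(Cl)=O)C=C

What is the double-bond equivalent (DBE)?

6

Molecular formula from the SMILES: C10H10ClNO.
DoU = (2C + 2 + N − H − X)/2 = (2·10 + 2 + 1 − 10 − 1)/2 = 12/2 = 6.
(Structurally: 1 ring(s) + 5 π bond(s) = 6.)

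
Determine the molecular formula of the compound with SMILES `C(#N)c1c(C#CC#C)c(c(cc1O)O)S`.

Heavy atoms from the SMILES: 11 C, 1 N, 2 O, 1 S.
Implicit hydrogens by atom environment:
  5 × C (aromatic): no H
  4 × C: no H
  2 × O: 1 H each → 2
  1 × C (aromatic): 1 H
  1 × C: 1 H
  1 × N: no H
  1 × S: 1 H
  Total hydrogens = 5.
Molecular formula: C11H5NO2S

C11H5NO2S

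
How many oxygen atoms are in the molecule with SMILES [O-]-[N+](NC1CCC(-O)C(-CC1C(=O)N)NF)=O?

The symbol for oxygen appears 4 times in the SMILES.

4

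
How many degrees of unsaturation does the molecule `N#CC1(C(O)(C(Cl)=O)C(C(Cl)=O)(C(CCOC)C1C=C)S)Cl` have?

Molecular formula from the SMILES: C13H14Cl3NO4S.
DoU = (2C + 2 + N − H − X)/2 = (2·13 + 2 + 1 − 14 − 3)/2 = 12/2 = 6.
(Structurally: 1 ring(s) + 5 π bond(s) = 6.)

6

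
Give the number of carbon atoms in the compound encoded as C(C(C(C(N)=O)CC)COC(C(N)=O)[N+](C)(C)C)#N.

12

The symbol for carbon appears 12 times in the SMILES.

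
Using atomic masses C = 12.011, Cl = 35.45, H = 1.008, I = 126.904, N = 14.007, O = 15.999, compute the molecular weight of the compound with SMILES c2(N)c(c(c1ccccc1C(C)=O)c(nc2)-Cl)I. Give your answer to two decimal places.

372.59

Molecular formula: C13H10ClIN2O.
M = 13×12.011 + 1×35.45 + 10×1.008 + 1×126.904 + 2×14.007 + 1×15.999 = 372.59 g/mol.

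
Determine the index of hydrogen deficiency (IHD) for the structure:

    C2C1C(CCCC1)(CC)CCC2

2

Molecular formula from the SMILES: C12H22.
DoU = (2C + 2 + N − H − X)/2 = (2·12 + 2 + 0 − 22 − 0)/2 = 4/2 = 2.
(Structurally: 2 ring(s) + 0 π bond(s) = 2.)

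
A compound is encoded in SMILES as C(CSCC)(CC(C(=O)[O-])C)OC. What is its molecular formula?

Heavy atoms from the SMILES: 9 C, 3 O, 1 S.
Implicit hydrogens by atom environment:
  3 × C: 3 H each → 9
  3 × C: 2 H each → 6
  2 × C: 1 H each → 2
  2 × O: no H
  1 × C: no H
  1 × O (charge -1): no H
  1 × S: no H
  Total hydrogens = 17.
Net charge -1.
Molecular formula: C9H17O3S-

C9H17O3S-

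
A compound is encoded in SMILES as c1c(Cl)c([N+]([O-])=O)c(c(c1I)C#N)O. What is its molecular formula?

C7H2ClIN2O3

Heavy atoms from the SMILES: 7 C, 1 Cl, 1 I, 2 N, 3 O.
Implicit hydrogens by atom environment:
  5 × C (aromatic): no H
  1 × C (aromatic): 1 H
  1 × C: no H
  1 × Cl: no H
  1 × I: no H
  1 × N: no H
  1 × N (charge +1): no H
  1 × O: 1 H
  1 × O: no H
  1 × O (charge -1): no H
  Total hydrogens = 2.
Molecular formula: C7H2ClIN2O3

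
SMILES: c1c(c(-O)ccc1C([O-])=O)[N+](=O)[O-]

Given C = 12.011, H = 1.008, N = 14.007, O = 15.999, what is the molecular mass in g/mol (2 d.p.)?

182.11

Molecular formula: C7H4NO5-.
M = 7×12.011 + 4×1.008 + 1×14.007 + 5×15.999 = 182.11 g/mol.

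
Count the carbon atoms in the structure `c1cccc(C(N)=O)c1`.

7

The symbol for carbon appears 7 times in the SMILES. Lowercase c denotes aromatic carbon and counts toward C.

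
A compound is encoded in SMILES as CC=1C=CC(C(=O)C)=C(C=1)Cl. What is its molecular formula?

Heavy atoms from the SMILES: 9 C, 1 Cl, 1 O.
Implicit hydrogens by atom environment:
  3 × C (aromatic): 1 H each → 3
  3 × C (aromatic): no H
  2 × C: 3 H each → 6
  1 × C: no H
  1 × Cl: no H
  1 × O: no H
  Total hydrogens = 9.
Molecular formula: C9H9ClO

C9H9ClO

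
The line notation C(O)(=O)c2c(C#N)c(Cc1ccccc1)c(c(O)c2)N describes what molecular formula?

C15H12N2O3

Heavy atoms from the SMILES: 15 C, 2 N, 3 O.
Implicit hydrogens by atom environment:
  6 × C (aromatic): 1 H each → 6
  6 × C (aromatic): no H
  2 × C: no H
  2 × O: 1 H each → 2
  1 × C: 2 H
  1 × N: 2 H
  1 × N: no H
  1 × O: no H
  Total hydrogens = 12.
Molecular formula: C15H12N2O3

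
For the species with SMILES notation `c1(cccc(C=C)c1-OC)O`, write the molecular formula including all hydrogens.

Heavy atoms from the SMILES: 9 C, 2 O.
Implicit hydrogens by atom environment:
  3 × C (aromatic): 1 H each → 3
  3 × C (aromatic): no H
  1 × C: 3 H
  1 × C: 2 H
  1 × C: 1 H
  1 × O: 1 H
  1 × O: no H
  Total hydrogens = 10.
Molecular formula: C9H10O2

C9H10O2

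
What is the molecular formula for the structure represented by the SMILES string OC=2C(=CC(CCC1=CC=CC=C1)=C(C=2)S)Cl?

C14H13ClOS

Heavy atoms from the SMILES: 14 C, 1 Cl, 1 O, 1 S.
Implicit hydrogens by atom environment:
  7 × C (aromatic): 1 H each → 7
  5 × C (aromatic): no H
  2 × C: 2 H each → 4
  1 × Cl: no H
  1 × O: 1 H
  1 × S: 1 H
  Total hydrogens = 13.
Molecular formula: C14H13ClOS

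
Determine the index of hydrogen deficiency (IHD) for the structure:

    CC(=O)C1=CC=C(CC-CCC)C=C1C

5

Molecular formula from the SMILES: C14H20O.
DoU = (2C + 2 + N − H − X)/2 = (2·14 + 2 + 0 − 20 − 0)/2 = 10/2 = 5.
(Structurally: 1 ring(s) + 4 π bond(s) = 5.)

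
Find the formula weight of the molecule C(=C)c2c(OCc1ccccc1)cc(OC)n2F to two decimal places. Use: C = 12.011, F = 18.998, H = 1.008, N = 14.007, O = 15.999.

Molecular formula: C14H14FNO2.
M = 14×12.011 + 1×18.998 + 14×1.008 + 1×14.007 + 2×15.999 = 247.27 g/mol.

247.27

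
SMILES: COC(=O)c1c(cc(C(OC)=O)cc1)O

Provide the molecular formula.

C10H10O5

Heavy atoms from the SMILES: 10 C, 5 O.
Implicit hydrogens by atom environment:
  4 × O: no H
  3 × C (aromatic): 1 H each → 3
  3 × C (aromatic): no H
  2 × C: 3 H each → 6
  2 × C: no H
  1 × O: 1 H
  Total hydrogens = 10.
Molecular formula: C10H10O5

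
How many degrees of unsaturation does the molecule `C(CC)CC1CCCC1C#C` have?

Molecular formula from the SMILES: C11H18.
DoU = (2C + 2 + N − H − X)/2 = (2·11 + 2 + 0 − 18 − 0)/2 = 6/2 = 3.
(Structurally: 1 ring(s) + 2 π bond(s) = 3.)

3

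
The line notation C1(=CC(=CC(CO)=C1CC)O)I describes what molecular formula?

C9H11IO2

Heavy atoms from the SMILES: 9 C, 1 I, 2 O.
Implicit hydrogens by atom environment:
  4 × C (aromatic): no H
  2 × C: 2 H each → 4
  2 × C (aromatic): 1 H each → 2
  2 × O: 1 H each → 2
  1 × C: 3 H
  1 × I: no H
  Total hydrogens = 11.
Molecular formula: C9H11IO2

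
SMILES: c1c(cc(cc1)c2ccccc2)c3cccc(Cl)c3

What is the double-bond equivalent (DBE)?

12

Molecular formula from the SMILES: C18H13Cl.
DoU = (2C + 2 + N − H − X)/2 = (2·18 + 2 + 0 − 13 − 1)/2 = 24/2 = 12.
(Structurally: 3 ring(s) + 9 π bond(s) = 12.)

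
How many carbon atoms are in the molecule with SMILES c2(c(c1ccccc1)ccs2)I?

The symbol for carbon appears 10 times in the SMILES. Lowercase c denotes aromatic carbon and counts toward C.

10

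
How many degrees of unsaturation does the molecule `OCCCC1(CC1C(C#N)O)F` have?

3

Molecular formula from the SMILES: C8H12FNO2.
DoU = (2C + 2 + N − H − X)/2 = (2·8 + 2 + 1 − 12 − 1)/2 = 6/2 = 3.
(Structurally: 1 ring(s) + 2 π bond(s) = 3.)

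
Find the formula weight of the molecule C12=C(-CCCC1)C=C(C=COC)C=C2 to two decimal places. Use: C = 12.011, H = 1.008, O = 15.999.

Molecular formula: C13H16O.
M = 13×12.011 + 16×1.008 + 1×15.999 = 188.27 g/mol.

188.27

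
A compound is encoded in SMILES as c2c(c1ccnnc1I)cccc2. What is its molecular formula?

Heavy atoms from the SMILES: 10 C, 1 I, 2 N.
Implicit hydrogens by atom environment:
  7 × C (aromatic): 1 H each → 7
  3 × C (aromatic): no H
  2 × N (aromatic): no H
  1 × I: no H
  Total hydrogens = 7.
Molecular formula: C10H7IN2

C10H7IN2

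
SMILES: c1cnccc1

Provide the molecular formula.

Heavy atoms from the SMILES: 5 C, 1 N.
Implicit hydrogens by atom environment:
  5 × C (aromatic): 1 H each → 5
  1 × N (aromatic): no H
  Total hydrogens = 5.
Molecular formula: C5H5N

C5H5N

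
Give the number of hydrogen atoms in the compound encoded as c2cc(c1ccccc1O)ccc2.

Hydrogens are implicit in SMILES; fill each atom to its normal valence:
  9 × C (aromatic): 1 H each → 9
  3 × C (aromatic): no H
  1 × O: 1 H
  Total hydrogens = 10.

10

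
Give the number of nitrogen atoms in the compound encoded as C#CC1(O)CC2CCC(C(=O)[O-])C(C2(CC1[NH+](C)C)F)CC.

1

The symbol for nitrogen appears 1 time in the SMILES.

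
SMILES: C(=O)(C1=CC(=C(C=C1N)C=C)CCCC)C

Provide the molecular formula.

Heavy atoms from the SMILES: 14 C, 1 N, 1 O.
Implicit hydrogens by atom environment:
  4 × C: 2 H each → 8
  4 × C (aromatic): no H
  2 × C: 3 H each → 6
  2 × C (aromatic): 1 H each → 2
  1 × C: 1 H
  1 × C: no H
  1 × N: 2 H
  1 × O: no H
  Total hydrogens = 19.
Molecular formula: C14H19NO

C14H19NO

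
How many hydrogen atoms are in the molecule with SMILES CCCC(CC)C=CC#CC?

18

Hydrogens are implicit in SMILES; fill each atom to its normal valence:
  3 × C: 3 H each → 9
  3 × C: 2 H each → 6
  3 × C: 1 H each → 3
  2 × C: no H
  Total hydrogens = 18.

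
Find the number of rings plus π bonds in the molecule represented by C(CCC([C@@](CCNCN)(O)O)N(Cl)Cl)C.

0

Molecular formula from the SMILES: C9H21Cl2N3O2.
DoU = (2C + 2 + N − H − X)/2 = (2·9 + 2 + 3 − 21 − 2)/2 = 0/2 = 0.
(Structurally: 0 ring(s) + 0 π bond(s) = 0.)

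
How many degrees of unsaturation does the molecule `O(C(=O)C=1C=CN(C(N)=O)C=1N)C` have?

Molecular formula from the SMILES: C7H9N3O3.
DoU = (2C + 2 + N − H − X)/2 = (2·7 + 2 + 3 − 9 − 0)/2 = 10/2 = 5.
(Structurally: 1 ring(s) + 4 π bond(s) = 5.)

5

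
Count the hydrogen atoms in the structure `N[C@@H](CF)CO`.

8

Hydrogens are implicit in SMILES; fill each atom to its normal valence:
  2 × C: 2 H each → 4
  1 × C: 1 H
  1 × F: no H
  1 × N: 2 H
  1 × O: 1 H
  Total hydrogens = 8.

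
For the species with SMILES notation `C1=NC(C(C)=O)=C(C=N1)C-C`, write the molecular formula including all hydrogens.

Heavy atoms from the SMILES: 8 C, 2 N, 1 O.
Implicit hydrogens by atom environment:
  2 × C: 3 H each → 6
  2 × C (aromatic): 1 H each → 2
  2 × C (aromatic): no H
  2 × N (aromatic): no H
  1 × C: 2 H
  1 × C: no H
  1 × O: no H
  Total hydrogens = 10.
Molecular formula: C8H10N2O

C8H10N2O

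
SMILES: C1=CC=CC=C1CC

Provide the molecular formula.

C8H10

Heavy atoms from the SMILES: 8 C.
Implicit hydrogens by atom environment:
  5 × C (aromatic): 1 H each → 5
  1 × C: 3 H
  1 × C: 2 H
  1 × C (aromatic): no H
  Total hydrogens = 10.
Molecular formula: C8H10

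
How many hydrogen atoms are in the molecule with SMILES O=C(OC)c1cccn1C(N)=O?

Hydrogens are implicit in SMILES; fill each atom to its normal valence:
  3 × C (aromatic): 1 H each → 3
  3 × O: no H
  2 × C: no H
  1 × C: 3 H
  1 × C (aromatic): no H
  1 × N: 2 H
  1 × N (aromatic): no H
  Total hydrogens = 8.

8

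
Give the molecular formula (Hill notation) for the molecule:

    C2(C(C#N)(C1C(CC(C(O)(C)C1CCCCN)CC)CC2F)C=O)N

C19H32FN3O2

Heavy atoms from the SMILES: 19 C, 1 F, 3 N, 2 O.
Implicit hydrogens by atom environment:
  7 × C: 2 H each → 14
  7 × C: 1 H each → 7
  3 × C: no H
  2 × C: 3 H each → 6
  2 × N: 2 H each → 4
  1 × F: no H
  1 × N: no H
  1 × O: 1 H
  1 × O: no H
  Total hydrogens = 32.
Molecular formula: C19H32FN3O2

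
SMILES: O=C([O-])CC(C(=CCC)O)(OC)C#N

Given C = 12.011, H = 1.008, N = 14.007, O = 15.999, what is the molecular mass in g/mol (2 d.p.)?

198.20

Molecular formula: C9H12NO4-.
M = 9×12.011 + 12×1.008 + 1×14.007 + 4×15.999 = 198.20 g/mol.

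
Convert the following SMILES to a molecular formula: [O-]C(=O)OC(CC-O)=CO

C5H7O5-

Heavy atoms from the SMILES: 5 C, 5 O.
Implicit hydrogens by atom environment:
  2 × C: 2 H each → 4
  2 × C: no H
  2 × O: 1 H each → 2
  2 × O: no H
  1 × C: 1 H
  1 × O (charge -1): no H
  Total hydrogens = 7.
Net charge -1.
Molecular formula: C5H7O5-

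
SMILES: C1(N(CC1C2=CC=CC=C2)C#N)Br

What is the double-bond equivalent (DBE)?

Molecular formula from the SMILES: C10H9BrN2.
DoU = (2C + 2 + N − H − X)/2 = (2·10 + 2 + 2 − 9 − 1)/2 = 14/2 = 7.
(Structurally: 2 ring(s) + 5 π bond(s) = 7.)

7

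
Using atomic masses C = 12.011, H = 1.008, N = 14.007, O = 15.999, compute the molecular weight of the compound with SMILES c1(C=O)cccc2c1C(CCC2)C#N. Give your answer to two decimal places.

Molecular formula: C12H11NO.
M = 12×12.011 + 11×1.008 + 1×14.007 + 1×15.999 = 185.23 g/mol.

185.23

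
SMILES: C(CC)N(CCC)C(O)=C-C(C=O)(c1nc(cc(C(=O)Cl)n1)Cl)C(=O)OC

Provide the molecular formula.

Heavy atoms from the SMILES: 17 C, 2 Cl, 3 N, 5 O.
Implicit hydrogens by atom environment:
  4 × C: 2 H each → 8
  4 × C: no H
  4 × O: no H
  3 × C: 3 H each → 9
  3 × C (aromatic): no H
  2 × C: 1 H each → 2
  2 × Cl: no H
  2 × N (aromatic): no H
  1 × C (aromatic): 1 H
  1 × N: no H
  1 × O: 1 H
  Total hydrogens = 21.
Molecular formula: C17H21Cl2N3O5

C17H21Cl2N3O5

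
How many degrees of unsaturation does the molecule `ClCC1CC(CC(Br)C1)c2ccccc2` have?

5

Molecular formula from the SMILES: C13H16BrCl.
DoU = (2C + 2 + N − H − X)/2 = (2·13 + 2 + 0 − 16 − 2)/2 = 10/2 = 5.
(Structurally: 2 ring(s) + 3 π bond(s) = 5.)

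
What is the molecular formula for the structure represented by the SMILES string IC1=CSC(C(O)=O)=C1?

Heavy atoms from the SMILES: 5 C, 1 I, 2 O, 1 S.
Implicit hydrogens by atom environment:
  2 × C (aromatic): 1 H each → 2
  2 × C (aromatic): no H
  1 × C: no H
  1 × I: no H
  1 × O: 1 H
  1 × O: no H
  1 × S (aromatic): no H
  Total hydrogens = 3.
Molecular formula: C5H3IO2S

C5H3IO2S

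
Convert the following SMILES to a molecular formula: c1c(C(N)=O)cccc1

Heavy atoms from the SMILES: 7 C, 1 N, 1 O.
Implicit hydrogens by atom environment:
  5 × C (aromatic): 1 H each → 5
  1 × C (aromatic): no H
  1 × C: no H
  1 × N: 2 H
  1 × O: no H
  Total hydrogens = 7.
Molecular formula: C7H7NO

C7H7NO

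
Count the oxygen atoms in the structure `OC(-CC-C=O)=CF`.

2

The symbol for oxygen appears 2 times in the SMILES.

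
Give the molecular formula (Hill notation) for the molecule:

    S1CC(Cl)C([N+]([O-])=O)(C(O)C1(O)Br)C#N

Heavy atoms from the SMILES: 1 Br, 6 C, 1 Cl, 2 N, 4 O, 1 S.
Implicit hydrogens by atom environment:
  3 × C: no H
  2 × C: 1 H each → 2
  2 × O: 1 H each → 2
  1 × Br: no H
  1 × C: 2 H
  1 × Cl: no H
  1 × N: no H
  1 × N (charge +1): no H
  1 × O: no H
  1 × O (charge -1): no H
  1 × S: no H
  Total hydrogens = 6.
Molecular formula: C6H6BrClN2O4S

C6H6BrClN2O4S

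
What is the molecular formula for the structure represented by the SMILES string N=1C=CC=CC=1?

C5H5N

Heavy atoms from the SMILES: 5 C, 1 N.
Implicit hydrogens by atom environment:
  5 × C (aromatic): 1 H each → 5
  1 × N (aromatic): no H
  Total hydrogens = 5.
Molecular formula: C5H5N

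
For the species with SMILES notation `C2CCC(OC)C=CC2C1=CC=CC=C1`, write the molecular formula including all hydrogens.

Heavy atoms from the SMILES: 14 C, 1 O.
Implicit hydrogens by atom environment:
  5 × C (aromatic): 1 H each → 5
  4 × C: 1 H each → 4
  3 × C: 2 H each → 6
  1 × C: 3 H
  1 × C (aromatic): no H
  1 × O: no H
  Total hydrogens = 18.
Molecular formula: C14H18O

C14H18O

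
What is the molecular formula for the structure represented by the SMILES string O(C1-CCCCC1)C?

C7H14O

Heavy atoms from the SMILES: 7 C, 1 O.
Implicit hydrogens by atom environment:
  5 × C: 2 H each → 10
  1 × C: 3 H
  1 × C: 1 H
  1 × O: no H
  Total hydrogens = 14.
Molecular formula: C7H14O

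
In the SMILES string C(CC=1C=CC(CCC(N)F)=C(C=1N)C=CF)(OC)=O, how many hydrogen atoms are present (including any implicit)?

Hydrogens are implicit in SMILES; fill each atom to its normal valence:
  4 × C (aromatic): no H
  3 × C: 2 H each → 6
  3 × C: 1 H each → 3
  2 × C (aromatic): 1 H each → 2
  2 × F: no H
  2 × N: 2 H each → 4
  2 × O: no H
  1 × C: 3 H
  1 × C: no H
  Total hydrogens = 18.

18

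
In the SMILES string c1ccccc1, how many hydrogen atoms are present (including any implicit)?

Hydrogens are implicit in SMILES; fill each atom to its normal valence:
  6 × C (aromatic): 1 H each → 6
  Total hydrogens = 6.

6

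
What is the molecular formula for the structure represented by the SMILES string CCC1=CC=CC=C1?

Heavy atoms from the SMILES: 8 C.
Implicit hydrogens by atom environment:
  5 × C (aromatic): 1 H each → 5
  1 × C: 3 H
  1 × C: 2 H
  1 × C (aromatic): no H
  Total hydrogens = 10.
Molecular formula: C8H10

C8H10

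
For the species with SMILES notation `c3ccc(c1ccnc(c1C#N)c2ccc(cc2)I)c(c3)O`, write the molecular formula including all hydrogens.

C18H11IN2O

Heavy atoms from the SMILES: 18 C, 1 I, 2 N, 1 O.
Implicit hydrogens by atom environment:
  10 × C (aromatic): 1 H each → 10
  7 × C (aromatic): no H
  1 × C: no H
  1 × I: no H
  1 × N (aromatic): no H
  1 × N: no H
  1 × O: 1 H
  Total hydrogens = 11.
Molecular formula: C18H11IN2O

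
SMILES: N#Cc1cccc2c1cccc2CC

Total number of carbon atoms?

13

The symbol for carbon appears 13 times in the SMILES. Lowercase c denotes aromatic carbon and counts toward C.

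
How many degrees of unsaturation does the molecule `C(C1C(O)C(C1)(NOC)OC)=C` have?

Molecular formula from the SMILES: C8H15NO3.
DoU = (2C + 2 + N − H − X)/2 = (2·8 + 2 + 1 − 15 − 0)/2 = 4/2 = 2.
(Structurally: 1 ring(s) + 1 π bond(s) = 2.)

2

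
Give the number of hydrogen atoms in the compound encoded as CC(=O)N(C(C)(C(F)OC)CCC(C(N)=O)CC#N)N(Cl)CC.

Hydrogens are implicit in SMILES; fill each atom to its normal valence:
  4 × C: 3 H each → 12
  4 × C: 2 H each → 8
  4 × C: no H
  3 × N: no H
  3 × O: no H
  2 × C: 1 H each → 2
  1 × Cl: no H
  1 × F: no H
  1 × N: 2 H
  Total hydrogens = 24.

24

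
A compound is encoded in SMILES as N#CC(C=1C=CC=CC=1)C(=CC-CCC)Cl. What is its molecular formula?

C14H16ClN

Heavy atoms from the SMILES: 14 C, 1 Cl, 1 N.
Implicit hydrogens by atom environment:
  5 × C (aromatic): 1 H each → 5
  3 × C: 2 H each → 6
  2 × C: 1 H each → 2
  2 × C: no H
  1 × C: 3 H
  1 × C (aromatic): no H
  1 × Cl: no H
  1 × N: no H
  Total hydrogens = 16.
Molecular formula: C14H16ClN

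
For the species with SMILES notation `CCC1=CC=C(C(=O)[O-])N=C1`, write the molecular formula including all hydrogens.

C8H8NO2-

Heavy atoms from the SMILES: 8 C, 1 N, 2 O.
Implicit hydrogens by atom environment:
  3 × C (aromatic): 1 H each → 3
  2 × C (aromatic): no H
  1 × C: 3 H
  1 × C: 2 H
  1 × C: no H
  1 × N (aromatic): no H
  1 × O: no H
  1 × O (charge -1): no H
  Total hydrogens = 8.
Net charge -1.
Molecular formula: C8H8NO2-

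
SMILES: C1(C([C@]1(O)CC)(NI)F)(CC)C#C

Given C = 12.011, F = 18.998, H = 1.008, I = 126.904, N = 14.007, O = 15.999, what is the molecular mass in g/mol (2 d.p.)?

Molecular formula: C9H13FINO.
M = 9×12.011 + 1×18.998 + 13×1.008 + 1×126.904 + 1×14.007 + 1×15.999 = 297.11 g/mol.

297.11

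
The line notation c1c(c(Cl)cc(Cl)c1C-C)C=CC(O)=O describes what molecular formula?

C11H10Cl2O2

Heavy atoms from the SMILES: 11 C, 2 Cl, 2 O.
Implicit hydrogens by atom environment:
  4 × C (aromatic): no H
  2 × C (aromatic): 1 H each → 2
  2 × C: 1 H each → 2
  2 × Cl: no H
  1 × C: 3 H
  1 × C: 2 H
  1 × C: no H
  1 × O: 1 H
  1 × O: no H
  Total hydrogens = 10.
Molecular formula: C11H10Cl2O2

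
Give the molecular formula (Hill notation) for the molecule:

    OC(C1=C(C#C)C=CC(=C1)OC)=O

C10H8O3

Heavy atoms from the SMILES: 10 C, 3 O.
Implicit hydrogens by atom environment:
  3 × C (aromatic): 1 H each → 3
  3 × C (aromatic): no H
  2 × C: no H
  2 × O: no H
  1 × C: 3 H
  1 × C: 1 H
  1 × O: 1 H
  Total hydrogens = 8.
Molecular formula: C10H8O3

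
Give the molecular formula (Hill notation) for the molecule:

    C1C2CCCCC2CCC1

C10H18

Heavy atoms from the SMILES: 10 C.
Implicit hydrogens by atom environment:
  8 × C: 2 H each → 16
  2 × C: 1 H each → 2
  Total hydrogens = 18.
Molecular formula: C10H18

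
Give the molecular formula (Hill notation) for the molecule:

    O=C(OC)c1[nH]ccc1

C6H7NO2

Heavy atoms from the SMILES: 6 C, 1 N, 2 O.
Implicit hydrogens by atom environment:
  3 × C (aromatic): 1 H each → 3
  2 × O: no H
  1 × C: 3 H
  1 × C (aromatic): no H
  1 × C: no H
  1 × N (aromatic): 1 H
  Total hydrogens = 7.
Molecular formula: C6H7NO2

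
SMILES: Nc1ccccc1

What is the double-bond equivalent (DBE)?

Molecular formula from the SMILES: C6H7N.
DoU = (2C + 2 + N − H − X)/2 = (2·6 + 2 + 1 − 7 − 0)/2 = 8/2 = 4.
(Structurally: 1 ring(s) + 3 π bond(s) = 4.)

4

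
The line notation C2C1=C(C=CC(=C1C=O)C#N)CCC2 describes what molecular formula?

Heavy atoms from the SMILES: 12 C, 1 N, 1 O.
Implicit hydrogens by atom environment:
  4 × C: 2 H each → 8
  4 × C (aromatic): no H
  2 × C (aromatic): 1 H each → 2
  1 × C: 1 H
  1 × C: no H
  1 × N: no H
  1 × O: no H
  Total hydrogens = 11.
Molecular formula: C12H11NO

C12H11NO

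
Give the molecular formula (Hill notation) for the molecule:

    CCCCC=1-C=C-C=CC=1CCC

Heavy atoms from the SMILES: 13 C.
Implicit hydrogens by atom environment:
  5 × C: 2 H each → 10
  4 × C (aromatic): 1 H each → 4
  2 × C: 3 H each → 6
  2 × C (aromatic): no H
  Total hydrogens = 20.
Molecular formula: C13H20

C13H20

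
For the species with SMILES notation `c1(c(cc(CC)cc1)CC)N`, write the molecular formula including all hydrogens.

Heavy atoms from the SMILES: 10 C, 1 N.
Implicit hydrogens by atom environment:
  3 × C (aromatic): 1 H each → 3
  3 × C (aromatic): no H
  2 × C: 3 H each → 6
  2 × C: 2 H each → 4
  1 × N: 2 H
  Total hydrogens = 15.
Molecular formula: C10H15N

C10H15N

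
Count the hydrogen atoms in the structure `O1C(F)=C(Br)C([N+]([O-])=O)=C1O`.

Hydrogens are implicit in SMILES; fill each atom to its normal valence:
  4 × C (aromatic): no H
  1 × Br: no H
  1 × F: no H
  1 × N (charge +1): no H
  1 × O: 1 H
  1 × O (aromatic): no H
  1 × O: no H
  1 × O (charge -1): no H
  Total hydrogens = 1.

1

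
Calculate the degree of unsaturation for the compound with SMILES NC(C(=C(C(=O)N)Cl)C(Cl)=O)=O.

Molecular formula from the SMILES: C5H4Cl2N2O3.
DoU = (2C + 2 + N − H − X)/2 = (2·5 + 2 + 2 − 4 − 2)/2 = 8/2 = 4.
(Structurally: 0 ring(s) + 4 π bond(s) = 4.)

4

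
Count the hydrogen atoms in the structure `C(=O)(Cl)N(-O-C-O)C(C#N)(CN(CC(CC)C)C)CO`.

Hydrogens are implicit in SMILES; fill each atom to its normal valence:
  5 × C: 2 H each → 10
  3 × C: 3 H each → 9
  3 × C: no H
  3 × N: no H
  2 × O: 1 H each → 2
  2 × O: no H
  1 × C: 1 H
  1 × Cl: no H
  Total hydrogens = 22.

22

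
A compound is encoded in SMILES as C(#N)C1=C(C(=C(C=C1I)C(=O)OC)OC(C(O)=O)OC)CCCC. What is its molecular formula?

C16H18INO6

Heavy atoms from the SMILES: 16 C, 1 I, 1 N, 6 O.
Implicit hydrogens by atom environment:
  5 × C (aromatic): no H
  5 × O: no H
  3 × C: 3 H each → 9
  3 × C: 2 H each → 6
  3 × C: no H
  1 × C (aromatic): 1 H
  1 × C: 1 H
  1 × I: no H
  1 × N: no H
  1 × O: 1 H
  Total hydrogens = 18.
Molecular formula: C16H18INO6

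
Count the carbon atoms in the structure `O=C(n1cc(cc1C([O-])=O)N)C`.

The symbol for carbon appears 7 times in the SMILES. Lowercase c denotes aromatic carbon and counts toward C.

7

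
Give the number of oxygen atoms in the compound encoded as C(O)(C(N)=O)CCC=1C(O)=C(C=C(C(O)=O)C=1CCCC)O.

The symbol for oxygen appears 6 times in the SMILES.

6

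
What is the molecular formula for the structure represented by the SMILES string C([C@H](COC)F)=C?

C5H9FO

Heavy atoms from the SMILES: 5 C, 1 F, 1 O.
Implicit hydrogens by atom environment:
  2 × C: 2 H each → 4
  2 × C: 1 H each → 2
  1 × C: 3 H
  1 × F: no H
  1 × O: no H
  Total hydrogens = 9.
Molecular formula: C5H9FO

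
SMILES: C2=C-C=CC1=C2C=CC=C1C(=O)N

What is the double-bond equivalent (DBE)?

8

Molecular formula from the SMILES: C11H9NO.
DoU = (2C + 2 + N − H − X)/2 = (2·11 + 2 + 1 − 9 − 0)/2 = 16/2 = 8.
(Structurally: 2 ring(s) + 6 π bond(s) = 8.)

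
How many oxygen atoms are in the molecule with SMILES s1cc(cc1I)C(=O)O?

2

The symbol for oxygen appears 2 times in the SMILES.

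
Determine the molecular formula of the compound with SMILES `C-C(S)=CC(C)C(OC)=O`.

C7H12O2S

Heavy atoms from the SMILES: 7 C, 2 O, 1 S.
Implicit hydrogens by atom environment:
  3 × C: 3 H each → 9
  2 × C: 1 H each → 2
  2 × C: no H
  2 × O: no H
  1 × S: 1 H
  Total hydrogens = 12.
Molecular formula: C7H12O2S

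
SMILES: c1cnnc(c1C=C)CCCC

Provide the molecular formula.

C10H14N2

Heavy atoms from the SMILES: 10 C, 2 N.
Implicit hydrogens by atom environment:
  4 × C: 2 H each → 8
  2 × C (aromatic): 1 H each → 2
  2 × C (aromatic): no H
  2 × N (aromatic): no H
  1 × C: 3 H
  1 × C: 1 H
  Total hydrogens = 14.
Molecular formula: C10H14N2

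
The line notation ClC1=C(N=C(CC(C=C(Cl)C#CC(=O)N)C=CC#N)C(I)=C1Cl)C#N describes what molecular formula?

C16H8Cl3IN4O

Heavy atoms from the SMILES: 16 C, 3 Cl, 1 I, 4 N, 1 O.
Implicit hydrogens by atom environment:
  6 × C: no H
  5 × C (aromatic): no H
  4 × C: 1 H each → 4
  3 × Cl: no H
  2 × N: no H
  1 × C: 2 H
  1 × I: no H
  1 × N: 2 H
  1 × N (aromatic): no H
  1 × O: no H
  Total hydrogens = 8.
Molecular formula: C16H8Cl3IN4O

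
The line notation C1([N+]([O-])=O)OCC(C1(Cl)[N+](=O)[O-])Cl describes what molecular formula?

Heavy atoms from the SMILES: 4 C, 2 Cl, 2 N, 5 O.
Implicit hydrogens by atom environment:
  3 × O: no H
  2 × C: 1 H each → 2
  2 × Cl: no H
  2 × N (charge +1): no H
  2 × O (charge -1): no H
  1 × C: 2 H
  1 × C: no H
  Total hydrogens = 4.
Molecular formula: C4H4Cl2N2O5

C4H4Cl2N2O5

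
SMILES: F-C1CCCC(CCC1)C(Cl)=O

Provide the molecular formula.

C9H14ClFO

Heavy atoms from the SMILES: 9 C, 1 Cl, 1 F, 1 O.
Implicit hydrogens by atom environment:
  6 × C: 2 H each → 12
  2 × C: 1 H each → 2
  1 × C: no H
  1 × Cl: no H
  1 × F: no H
  1 × O: no H
  Total hydrogens = 14.
Molecular formula: C9H14ClFO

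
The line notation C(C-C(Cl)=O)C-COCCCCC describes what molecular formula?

C10H19ClO2

Heavy atoms from the SMILES: 10 C, 1 Cl, 2 O.
Implicit hydrogens by atom environment:
  8 × C: 2 H each → 16
  2 × O: no H
  1 × C: 3 H
  1 × C: no H
  1 × Cl: no H
  Total hydrogens = 19.
Molecular formula: C10H19ClO2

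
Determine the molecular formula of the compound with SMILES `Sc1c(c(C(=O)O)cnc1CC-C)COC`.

Heavy atoms from the SMILES: 11 C, 1 N, 3 O, 1 S.
Implicit hydrogens by atom environment:
  4 × C (aromatic): no H
  3 × C: 2 H each → 6
  2 × C: 3 H each → 6
  2 × O: no H
  1 × C (aromatic): 1 H
  1 × C: no H
  1 × N (aromatic): no H
  1 × O: 1 H
  1 × S: 1 H
  Total hydrogens = 15.
Molecular formula: C11H15NO3S

C11H15NO3S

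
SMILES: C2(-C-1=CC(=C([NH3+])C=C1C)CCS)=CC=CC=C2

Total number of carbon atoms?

The symbol for carbon appears 15 times in the SMILES.

15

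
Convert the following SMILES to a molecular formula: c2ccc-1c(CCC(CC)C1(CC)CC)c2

Heavy atoms from the SMILES: 16 C.
Implicit hydrogens by atom environment:
  5 × C: 2 H each → 10
  4 × C (aromatic): 1 H each → 4
  3 × C: 3 H each → 9
  2 × C (aromatic): no H
  1 × C: 1 H
  1 × C: no H
  Total hydrogens = 24.
Molecular formula: C16H24

C16H24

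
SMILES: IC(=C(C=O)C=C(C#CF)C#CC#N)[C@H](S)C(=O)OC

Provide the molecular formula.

C13H7FINO3S

Heavy atoms from the SMILES: 13 C, 1 F, 1 I, 1 N, 3 O, 1 S.
Implicit hydrogens by atom environment:
  9 × C: no H
  3 × C: 1 H each → 3
  3 × O: no H
  1 × C: 3 H
  1 × F: no H
  1 × I: no H
  1 × N: no H
  1 × S: 1 H
  Total hydrogens = 7.
Molecular formula: C13H7FINO3S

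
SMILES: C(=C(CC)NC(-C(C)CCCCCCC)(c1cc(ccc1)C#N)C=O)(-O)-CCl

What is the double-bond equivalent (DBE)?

Molecular formula from the SMILES: C23H33ClN2O2.
DoU = (2C + 2 + N − H − X)/2 = (2·23 + 2 + 2 − 33 − 1)/2 = 16/2 = 8.
(Structurally: 1 ring(s) + 7 π bond(s) = 8.)

8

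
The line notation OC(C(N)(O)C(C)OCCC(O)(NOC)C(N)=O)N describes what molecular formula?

Heavy atoms from the SMILES: 9 C, 4 N, 6 O.
Implicit hydrogens by atom environment:
  3 × C: no H
  3 × N: 2 H each → 6
  3 × O: 1 H each → 3
  3 × O: no H
  2 × C: 3 H each → 6
  2 × C: 2 H each → 4
  2 × C: 1 H each → 2
  1 × N: 1 H
  Total hydrogens = 22.
Molecular formula: C9H22N4O6

C9H22N4O6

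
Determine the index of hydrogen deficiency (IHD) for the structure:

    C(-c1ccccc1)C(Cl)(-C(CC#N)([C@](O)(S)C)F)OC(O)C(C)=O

Molecular formula from the SMILES: C16H19ClFNO4S.
DoU = (2C + 2 + N − H − X)/2 = (2·16 + 2 + 1 − 19 − 2)/2 = 14/2 = 7.
(Structurally: 1 ring(s) + 6 π bond(s) = 7.)

7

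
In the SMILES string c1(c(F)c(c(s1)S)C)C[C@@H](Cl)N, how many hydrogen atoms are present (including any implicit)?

9

Hydrogens are implicit in SMILES; fill each atom to its normal valence:
  4 × C (aromatic): no H
  1 × C: 3 H
  1 × C: 2 H
  1 × C: 1 H
  1 × Cl: no H
  1 × F: no H
  1 × N: 2 H
  1 × S: 1 H
  1 × S (aromatic): no H
  Total hydrogens = 9.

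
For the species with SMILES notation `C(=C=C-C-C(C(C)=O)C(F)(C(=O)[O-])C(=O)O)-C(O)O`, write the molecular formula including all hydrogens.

C11H12FO7-

Heavy atoms from the SMILES: 11 C, 1 F, 7 O.
Implicit hydrogens by atom environment:
  5 × C: no H
  4 × C: 1 H each → 4
  3 × O: 1 H each → 3
  3 × O: no H
  1 × C: 3 H
  1 × C: 2 H
  1 × F: no H
  1 × O (charge -1): no H
  Total hydrogens = 12.
Net charge -1.
Molecular formula: C11H12FO7-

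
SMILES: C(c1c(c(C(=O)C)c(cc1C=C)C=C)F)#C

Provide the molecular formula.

C14H11FO

Heavy atoms from the SMILES: 14 C, 1 F, 1 O.
Implicit hydrogens by atom environment:
  5 × C (aromatic): no H
  3 × C: 1 H each → 3
  2 × C: 2 H each → 4
  2 × C: no H
  1 × C: 3 H
  1 × C (aromatic): 1 H
  1 × F: no H
  1 × O: no H
  Total hydrogens = 11.
Molecular formula: C14H11FO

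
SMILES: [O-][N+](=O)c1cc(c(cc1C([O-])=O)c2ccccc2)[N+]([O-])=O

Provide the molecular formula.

Heavy atoms from the SMILES: 13 C, 2 N, 6 O.
Implicit hydrogens by atom environment:
  7 × C (aromatic): 1 H each → 7
  5 × C (aromatic): no H
  3 × O: no H
  3 × O (charge -1): no H
  2 × N (charge +1): no H
  1 × C: no H
  Total hydrogens = 7.
Net charge -1.
Molecular formula: C13H7N2O6-

C13H7N2O6-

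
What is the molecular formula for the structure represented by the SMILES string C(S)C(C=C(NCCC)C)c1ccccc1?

C14H21NS

Heavy atoms from the SMILES: 14 C, 1 N, 1 S.
Implicit hydrogens by atom environment:
  5 × C (aromatic): 1 H each → 5
  3 × C: 2 H each → 6
  2 × C: 3 H each → 6
  2 × C: 1 H each → 2
  1 × C: no H
  1 × C (aromatic): no H
  1 × N: 1 H
  1 × S: 1 H
  Total hydrogens = 21.
Molecular formula: C14H21NS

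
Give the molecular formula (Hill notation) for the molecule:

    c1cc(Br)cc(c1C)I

Heavy atoms from the SMILES: 1 Br, 7 C, 1 I.
Implicit hydrogens by atom environment:
  3 × C (aromatic): 1 H each → 3
  3 × C (aromatic): no H
  1 × Br: no H
  1 × C: 3 H
  1 × I: no H
  Total hydrogens = 6.
Molecular formula: C7H6BrI

C7H6BrI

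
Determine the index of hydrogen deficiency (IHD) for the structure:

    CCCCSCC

Molecular formula from the SMILES: C6H14S.
DoU = (2C + 2 + N − H − X)/2 = (2·6 + 2 + 0 − 14 − 0)/2 = 0/2 = 0.
(Structurally: 0 ring(s) + 0 π bond(s) = 0.)

0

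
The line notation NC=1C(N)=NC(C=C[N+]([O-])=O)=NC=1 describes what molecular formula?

C6H7N5O2

Heavy atoms from the SMILES: 6 C, 5 N, 2 O.
Implicit hydrogens by atom environment:
  3 × C (aromatic): no H
  2 × C: 1 H each → 2
  2 × N: 2 H each → 4
  2 × N (aromatic): no H
  1 × C (aromatic): 1 H
  1 × N (charge +1): no H
  1 × O: no H
  1 × O (charge -1): no H
  Total hydrogens = 7.
Molecular formula: C6H7N5O2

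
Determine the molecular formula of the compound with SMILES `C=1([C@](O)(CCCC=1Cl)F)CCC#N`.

Heavy atoms from the SMILES: 9 C, 1 Cl, 1 F, 1 N, 1 O.
Implicit hydrogens by atom environment:
  5 × C: 2 H each → 10
  4 × C: no H
  1 × Cl: no H
  1 × F: no H
  1 × N: no H
  1 × O: 1 H
  Total hydrogens = 11.
Molecular formula: C9H11ClFNO

C9H11ClFNO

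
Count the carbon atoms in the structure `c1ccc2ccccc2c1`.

The symbol for carbon appears 10 times in the SMILES. Lowercase c denotes aromatic carbon and counts toward C.

10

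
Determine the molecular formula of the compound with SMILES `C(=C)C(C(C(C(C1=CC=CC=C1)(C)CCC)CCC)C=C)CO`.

Heavy atoms from the SMILES: 22 C, 1 O.
Implicit hydrogens by atom environment:
  7 × C: 2 H each → 14
  5 × C: 1 H each → 5
  5 × C (aromatic): 1 H each → 5
  3 × C: 3 H each → 9
  1 × C: no H
  1 × C (aromatic): no H
  1 × O: 1 H
  Total hydrogens = 34.
Molecular formula: C22H34O

C22H34O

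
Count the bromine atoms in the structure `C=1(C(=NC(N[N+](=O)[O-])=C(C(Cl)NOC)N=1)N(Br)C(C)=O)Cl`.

The symbol for bromine appears 1 time in the SMILES.

1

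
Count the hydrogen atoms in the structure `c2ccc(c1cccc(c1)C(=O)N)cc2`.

Hydrogens are implicit in SMILES; fill each atom to its normal valence:
  9 × C (aromatic): 1 H each → 9
  3 × C (aromatic): no H
  1 × C: no H
  1 × N: 2 H
  1 × O: no H
  Total hydrogens = 11.

11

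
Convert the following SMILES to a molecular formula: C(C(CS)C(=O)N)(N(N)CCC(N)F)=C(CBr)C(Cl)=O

Heavy atoms from the SMILES: 1 Br, 10 C, 1 Cl, 1 F, 4 N, 2 O, 1 S.
Implicit hydrogens by atom environment:
  4 × C: 2 H each → 8
  4 × C: no H
  3 × N: 2 H each → 6
  2 × C: 1 H each → 2
  2 × O: no H
  1 × Br: no H
  1 × Cl: no H
  1 × F: no H
  1 × N: no H
  1 × S: 1 H
  Total hydrogens = 17.
Molecular formula: C10H17BrClFN4O2S

C10H17BrClFN4O2S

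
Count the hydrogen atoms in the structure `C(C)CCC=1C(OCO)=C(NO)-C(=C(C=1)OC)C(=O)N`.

Hydrogens are implicit in SMILES; fill each atom to its normal valence:
  5 × C (aromatic): no H
  4 × C: 2 H each → 8
  3 × O: no H
  2 × C: 3 H each → 6
  2 × O: 1 H each → 2
  1 × C (aromatic): 1 H
  1 × C: no H
  1 × N: 2 H
  1 × N: 1 H
  Total hydrogens = 20.

20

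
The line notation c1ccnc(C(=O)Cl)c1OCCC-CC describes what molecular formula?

C11H14ClNO2

Heavy atoms from the SMILES: 11 C, 1 Cl, 1 N, 2 O.
Implicit hydrogens by atom environment:
  4 × C: 2 H each → 8
  3 × C (aromatic): 1 H each → 3
  2 × C (aromatic): no H
  2 × O: no H
  1 × C: 3 H
  1 × C: no H
  1 × Cl: no H
  1 × N (aromatic): no H
  Total hydrogens = 14.
Molecular formula: C11H14ClNO2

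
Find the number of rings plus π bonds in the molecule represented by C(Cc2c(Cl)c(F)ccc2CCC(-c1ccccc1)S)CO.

Molecular formula from the SMILES: C18H20ClFOS.
DoU = (2C + 2 + N − H − X)/2 = (2·18 + 2 + 0 − 20 − 2)/2 = 16/2 = 8.
(Structurally: 2 ring(s) + 6 π bond(s) = 8.)

8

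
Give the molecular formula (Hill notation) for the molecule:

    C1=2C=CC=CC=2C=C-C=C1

C10H8

Heavy atoms from the SMILES: 10 C.
Implicit hydrogens by atom environment:
  8 × C (aromatic): 1 H each → 8
  2 × C (aromatic): no H
  Total hydrogens = 8.
Molecular formula: C10H8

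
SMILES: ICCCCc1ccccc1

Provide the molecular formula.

Heavy atoms from the SMILES: 10 C, 1 I.
Implicit hydrogens by atom environment:
  5 × C (aromatic): 1 H each → 5
  4 × C: 2 H each → 8
  1 × C (aromatic): no H
  1 × I: no H
  Total hydrogens = 13.
Molecular formula: C10H13I

C10H13I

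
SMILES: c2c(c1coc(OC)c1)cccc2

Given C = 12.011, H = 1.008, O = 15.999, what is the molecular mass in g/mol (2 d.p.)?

174.20

Molecular formula: C11H10O2.
M = 11×12.011 + 10×1.008 + 2×15.999 = 174.20 g/mol.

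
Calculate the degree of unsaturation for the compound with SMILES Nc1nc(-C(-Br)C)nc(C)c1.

Molecular formula from the SMILES: C7H10BrN3.
DoU = (2C + 2 + N − H − X)/2 = (2·7 + 2 + 3 − 10 − 1)/2 = 8/2 = 4.
(Structurally: 1 ring(s) + 3 π bond(s) = 4.)

4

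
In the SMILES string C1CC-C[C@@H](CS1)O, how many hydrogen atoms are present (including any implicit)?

12

Hydrogens are implicit in SMILES; fill each atom to its normal valence:
  5 × C: 2 H each → 10
  1 × C: 1 H
  1 × O: 1 H
  1 × S: no H
  Total hydrogens = 12.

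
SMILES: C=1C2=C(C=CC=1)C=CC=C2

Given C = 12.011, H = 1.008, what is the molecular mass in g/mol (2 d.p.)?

128.17

Molecular formula: C10H8.
M = 10×12.011 + 8×1.008 = 128.17 g/mol.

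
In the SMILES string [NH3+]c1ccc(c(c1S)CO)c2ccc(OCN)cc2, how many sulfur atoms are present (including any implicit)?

1

The symbol for sulfur appears 1 time in the SMILES.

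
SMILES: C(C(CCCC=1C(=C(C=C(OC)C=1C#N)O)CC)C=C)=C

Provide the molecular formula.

C18H23NO2

Heavy atoms from the SMILES: 18 C, 1 N, 2 O.
Implicit hydrogens by atom environment:
  6 × C: 2 H each → 12
  5 × C (aromatic): no H
  3 × C: 1 H each → 3
  2 × C: 3 H each → 6
  1 × C (aromatic): 1 H
  1 × C: no H
  1 × N: no H
  1 × O: 1 H
  1 × O: no H
  Total hydrogens = 23.
Molecular formula: C18H23NO2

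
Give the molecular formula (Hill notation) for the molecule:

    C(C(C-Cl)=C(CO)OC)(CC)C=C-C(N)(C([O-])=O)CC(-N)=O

Heavy atoms from the SMILES: 14 C, 1 Cl, 2 N, 5 O.
Implicit hydrogens by atom environment:
  5 × C: no H
  4 × C: 2 H each → 8
  3 × C: 1 H each → 3
  3 × O: no H
  2 × C: 3 H each → 6
  2 × N: 2 H each → 4
  1 × Cl: no H
  1 × O: 1 H
  1 × O (charge -1): no H
  Total hydrogens = 22.
Net charge -1.
Molecular formula: C14H22ClN2O5-

C14H22ClN2O5-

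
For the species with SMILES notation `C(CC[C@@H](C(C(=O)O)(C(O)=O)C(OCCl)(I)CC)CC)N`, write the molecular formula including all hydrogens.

C13H23ClINO5

Heavy atoms from the SMILES: 13 C, 1 Cl, 1 I, 1 N, 5 O.
Implicit hydrogens by atom environment:
  6 × C: 2 H each → 12
  4 × C: no H
  3 × O: no H
  2 × C: 3 H each → 6
  2 × O: 1 H each → 2
  1 × C: 1 H
  1 × Cl: no H
  1 × I: no H
  1 × N: 2 H
  Total hydrogens = 23.
Molecular formula: C13H23ClINO5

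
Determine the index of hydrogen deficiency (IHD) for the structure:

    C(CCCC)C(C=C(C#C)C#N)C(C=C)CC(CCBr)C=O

Molecular formula from the SMILES: C19H26BrNO.
DoU = (2C + 2 + N − H − X)/2 = (2·19 + 2 + 1 − 26 − 1)/2 = 14/2 = 7.
(Structurally: 0 ring(s) + 7 π bond(s) = 7.)

7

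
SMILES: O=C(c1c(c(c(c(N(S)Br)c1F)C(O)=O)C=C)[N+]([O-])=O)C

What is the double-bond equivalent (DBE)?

8

Molecular formula from the SMILES: C11H8BrFN2O5S.
DoU = (2C + 2 + N − H − X)/2 = (2·11 + 2 + 2 − 8 − 2)/2 = 16/2 = 8.
(Structurally: 1 ring(s) + 7 π bond(s) = 8.)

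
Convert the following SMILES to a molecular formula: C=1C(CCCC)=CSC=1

Heavy atoms from the SMILES: 8 C, 1 S.
Implicit hydrogens by atom environment:
  3 × C: 2 H each → 6
  3 × C (aromatic): 1 H each → 3
  1 × C: 3 H
  1 × C (aromatic): no H
  1 × S (aromatic): no H
  Total hydrogens = 12.
Molecular formula: C8H12S

C8H12S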